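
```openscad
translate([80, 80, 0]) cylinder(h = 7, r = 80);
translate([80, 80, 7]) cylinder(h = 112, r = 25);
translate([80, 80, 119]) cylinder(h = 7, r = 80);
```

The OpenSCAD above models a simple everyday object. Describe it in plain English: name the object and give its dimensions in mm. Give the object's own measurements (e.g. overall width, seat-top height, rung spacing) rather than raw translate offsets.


A spool: two coaxial disc flanges of radius 80 mm and thickness 7 mm, joined by a core cylinder of radius 25 mm and height 112 mm. The lower flange rests on z = 0 and the three cylinders share a vertical axis.


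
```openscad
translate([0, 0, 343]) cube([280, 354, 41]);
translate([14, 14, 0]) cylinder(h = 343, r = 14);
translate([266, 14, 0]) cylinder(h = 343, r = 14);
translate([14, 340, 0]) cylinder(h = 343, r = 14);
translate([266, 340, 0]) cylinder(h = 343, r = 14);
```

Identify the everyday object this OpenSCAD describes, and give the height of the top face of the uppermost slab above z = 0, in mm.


A stool. The seat height is 384 mm.

A 280×354×41 slab at z = 343 on four corner cylinders — a stool. The seat top is 343 + 41 = 384 mm.


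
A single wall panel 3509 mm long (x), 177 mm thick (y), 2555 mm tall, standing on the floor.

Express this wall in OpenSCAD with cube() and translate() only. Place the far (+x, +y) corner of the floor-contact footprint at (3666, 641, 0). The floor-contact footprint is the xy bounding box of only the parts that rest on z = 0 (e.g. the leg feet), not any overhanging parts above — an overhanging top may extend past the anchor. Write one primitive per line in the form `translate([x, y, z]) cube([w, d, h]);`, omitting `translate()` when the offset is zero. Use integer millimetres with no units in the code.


translate([157, 464, 0]) cube([3509, 177, 2555]);


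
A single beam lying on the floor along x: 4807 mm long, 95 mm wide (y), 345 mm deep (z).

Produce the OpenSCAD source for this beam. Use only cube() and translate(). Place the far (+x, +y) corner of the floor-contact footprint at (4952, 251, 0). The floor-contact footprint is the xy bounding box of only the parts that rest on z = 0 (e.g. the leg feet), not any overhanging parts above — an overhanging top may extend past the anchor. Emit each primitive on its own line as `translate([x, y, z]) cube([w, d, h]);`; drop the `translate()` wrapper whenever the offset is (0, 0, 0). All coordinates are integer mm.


translate([145, 156, 0]) cube([4807, 95, 345]);


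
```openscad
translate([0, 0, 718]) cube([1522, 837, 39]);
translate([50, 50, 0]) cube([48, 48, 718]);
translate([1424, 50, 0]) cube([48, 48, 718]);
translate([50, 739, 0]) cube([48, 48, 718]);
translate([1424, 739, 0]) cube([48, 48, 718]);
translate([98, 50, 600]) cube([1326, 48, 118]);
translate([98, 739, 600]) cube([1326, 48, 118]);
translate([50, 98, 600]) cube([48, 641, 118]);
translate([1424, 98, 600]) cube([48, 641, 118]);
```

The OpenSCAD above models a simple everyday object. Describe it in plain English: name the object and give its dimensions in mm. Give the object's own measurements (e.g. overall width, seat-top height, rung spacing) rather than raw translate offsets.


A table: top 1522 mm (x) × 837 mm (y), 39 mm thick, upper face at z = 757 mm, on four 48×48 mm square legs, each inset 50 mm from the nearest pair of top edges from z = 0 to the bottom of the top. Four apron rails, 48 mm thick and 118 mm tall, run between adjacent legs with their top edges flush with the underside of the top and their outer faces flush with the legs' outer faces.


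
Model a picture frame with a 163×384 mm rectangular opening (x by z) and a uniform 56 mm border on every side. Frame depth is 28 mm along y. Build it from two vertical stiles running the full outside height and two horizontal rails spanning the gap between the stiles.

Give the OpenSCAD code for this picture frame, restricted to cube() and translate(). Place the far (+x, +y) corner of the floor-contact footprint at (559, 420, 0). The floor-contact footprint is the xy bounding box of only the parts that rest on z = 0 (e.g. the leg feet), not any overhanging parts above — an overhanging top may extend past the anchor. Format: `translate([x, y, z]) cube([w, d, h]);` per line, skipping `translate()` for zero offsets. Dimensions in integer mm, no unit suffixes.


translate([284, 392, 0]) cube([56, 28, 496]);
translate([503, 392, 0]) cube([56, 28, 496]);
translate([340, 392, 0]) cube([163, 28, 56]);
translate([340, 392, 440]) cube([163, 28, 56]);


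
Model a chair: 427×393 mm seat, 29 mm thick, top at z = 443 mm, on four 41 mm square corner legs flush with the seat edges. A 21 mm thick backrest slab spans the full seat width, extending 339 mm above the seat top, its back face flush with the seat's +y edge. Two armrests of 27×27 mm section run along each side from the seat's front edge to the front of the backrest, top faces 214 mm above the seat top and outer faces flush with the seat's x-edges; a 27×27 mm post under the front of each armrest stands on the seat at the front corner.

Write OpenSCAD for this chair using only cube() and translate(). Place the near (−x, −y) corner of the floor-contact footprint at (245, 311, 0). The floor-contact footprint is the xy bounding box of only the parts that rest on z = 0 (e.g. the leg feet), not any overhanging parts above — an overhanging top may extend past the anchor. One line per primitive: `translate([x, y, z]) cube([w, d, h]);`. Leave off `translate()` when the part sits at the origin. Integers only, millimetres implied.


translate([245, 311, 414]) cube([427, 393, 29]);
translate([245, 311, 0]) cube([41, 41, 414]);
translate([631, 311, 0]) cube([41, 41, 414]);
translate([245, 663, 0]) cube([41, 41, 414]);
translate([631, 663, 0]) cube([41, 41, 414]);
translate([245, 683, 443]) cube([427, 21, 339]);
translate([245, 311, 630]) cube([27, 372, 27]);
translate([645, 311, 630]) cube([27, 372, 27]);
translate([245, 311, 443]) cube([27, 27, 187]);
translate([645, 311, 443]) cube([27, 27, 187]);


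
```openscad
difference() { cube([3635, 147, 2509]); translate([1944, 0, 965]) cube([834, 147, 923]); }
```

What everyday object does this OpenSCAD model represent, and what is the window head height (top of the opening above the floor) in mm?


A wall with a window opening. The window head height is 1888 mm.

A wall with a rectangular opening subtracted — a window. Sill at z = 965, opening 923 mm tall, so the head is at 965 + 923 = 1888 mm.


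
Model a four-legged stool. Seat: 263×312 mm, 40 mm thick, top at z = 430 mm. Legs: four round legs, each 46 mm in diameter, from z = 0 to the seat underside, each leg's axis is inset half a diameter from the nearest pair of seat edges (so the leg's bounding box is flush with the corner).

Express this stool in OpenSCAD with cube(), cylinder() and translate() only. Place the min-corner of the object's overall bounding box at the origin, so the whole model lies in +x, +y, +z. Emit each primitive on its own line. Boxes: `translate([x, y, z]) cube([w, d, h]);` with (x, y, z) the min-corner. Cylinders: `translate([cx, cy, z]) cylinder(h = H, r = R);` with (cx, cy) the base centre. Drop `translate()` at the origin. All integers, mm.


// leg_h = 430 - 40 = 390
translate([0, 0, 390]) cube([263, 312, 40]);
translate([23, 23, 0]) cylinder(h = 390, r = 23);
translate([240, 23, 0]) cylinder(h = 390, r = 23);
translate([23, 289, 0]) cylinder(h = 390, r = 23);
translate([240, 289, 0]) cylinder(h = 390, r = 23);


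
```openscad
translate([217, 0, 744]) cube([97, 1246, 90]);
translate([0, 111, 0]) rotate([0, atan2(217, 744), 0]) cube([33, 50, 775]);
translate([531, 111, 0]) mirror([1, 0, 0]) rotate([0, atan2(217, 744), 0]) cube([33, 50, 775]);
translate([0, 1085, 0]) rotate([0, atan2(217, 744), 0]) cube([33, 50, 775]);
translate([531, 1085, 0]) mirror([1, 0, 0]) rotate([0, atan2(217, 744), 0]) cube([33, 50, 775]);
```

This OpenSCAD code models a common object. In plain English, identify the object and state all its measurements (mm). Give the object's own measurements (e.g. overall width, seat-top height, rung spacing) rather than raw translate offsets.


A sawhorse. A 97×1246×90 mm beam (x, y, z) sits on two A-frame leg pairs. Each pair is two raked legs of 33×50 mm section (50 mm along y) splaying symmetrically in x. Each leg rises 744 mm vertically over 217 mm of horizontal reach and is 775 mm long along its own axis. Every leg's outer bottom edge rests on the floor and its outer top edge meets a bottom edge of the beam — the left legs (tilting toward +x) meet the beam's −x bottom edge, the right legs (their mirror images, tilting toward −x) meet its +x bottom edge — so the leg tops tuck under the beam, the beam's underside is 744 mm above the floor, and the feet are 531 mm apart outside-to-outside with the beam centred between them. The two leg pairs are set in 111 mm from either end of the beam.


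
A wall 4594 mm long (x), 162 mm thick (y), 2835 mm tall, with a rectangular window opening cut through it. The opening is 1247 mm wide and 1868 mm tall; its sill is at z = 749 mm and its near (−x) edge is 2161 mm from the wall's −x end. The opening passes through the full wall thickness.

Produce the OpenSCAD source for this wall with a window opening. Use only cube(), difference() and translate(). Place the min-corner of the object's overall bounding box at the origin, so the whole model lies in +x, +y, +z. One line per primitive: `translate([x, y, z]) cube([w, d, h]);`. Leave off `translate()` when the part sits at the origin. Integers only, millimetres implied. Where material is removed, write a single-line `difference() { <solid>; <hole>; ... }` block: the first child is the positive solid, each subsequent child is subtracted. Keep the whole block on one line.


difference() { cube([4594, 162, 2835]); translate([2161, 0, 749]) cube([1247, 162, 1868]); }


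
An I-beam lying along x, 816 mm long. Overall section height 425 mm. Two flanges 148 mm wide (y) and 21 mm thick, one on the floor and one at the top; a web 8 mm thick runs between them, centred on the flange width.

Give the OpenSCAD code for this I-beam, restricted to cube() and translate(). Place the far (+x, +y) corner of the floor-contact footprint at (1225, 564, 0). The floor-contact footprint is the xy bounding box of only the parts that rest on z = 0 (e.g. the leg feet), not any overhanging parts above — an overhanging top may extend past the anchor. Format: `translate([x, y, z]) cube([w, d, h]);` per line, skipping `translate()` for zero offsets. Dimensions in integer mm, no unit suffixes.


translate([409, 416, 0]) cube([816, 148, 21]);
translate([409, 486, 21]) cube([816, 8, 383]);
translate([409, 416, 404]) cube([816, 148, 21]);


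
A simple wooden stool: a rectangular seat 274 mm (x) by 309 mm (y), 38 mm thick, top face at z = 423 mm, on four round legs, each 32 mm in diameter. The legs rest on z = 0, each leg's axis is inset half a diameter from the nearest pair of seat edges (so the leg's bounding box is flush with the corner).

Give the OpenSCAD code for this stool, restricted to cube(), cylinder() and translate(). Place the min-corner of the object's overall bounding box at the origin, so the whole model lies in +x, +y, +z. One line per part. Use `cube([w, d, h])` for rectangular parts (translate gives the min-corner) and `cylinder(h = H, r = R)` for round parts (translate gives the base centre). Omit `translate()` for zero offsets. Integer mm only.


translate([0, 0, 385]) cube([274, 309, 38]);
translate([16, 16, 0]) cylinder(h = 385, r = 16);
translate([258, 16, 0]) cylinder(h = 385, r = 16);
translate([16, 293, 0]) cylinder(h = 385, r = 16);
translate([258, 293, 0]) cylinder(h = 385, r = 16);


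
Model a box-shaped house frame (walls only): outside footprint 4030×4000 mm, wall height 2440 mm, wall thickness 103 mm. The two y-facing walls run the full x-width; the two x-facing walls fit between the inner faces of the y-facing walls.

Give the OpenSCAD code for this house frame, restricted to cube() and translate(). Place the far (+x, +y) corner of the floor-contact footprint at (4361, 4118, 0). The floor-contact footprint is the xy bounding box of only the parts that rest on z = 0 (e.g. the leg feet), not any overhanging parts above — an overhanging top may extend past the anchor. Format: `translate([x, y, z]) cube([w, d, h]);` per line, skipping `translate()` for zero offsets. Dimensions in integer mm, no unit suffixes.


translate([331, 118, 0]) cube([4030, 103, 2440]);
translate([331, 4015, 0]) cube([4030, 103, 2440]);
translate([331, 221, 0]) cube([103, 3794, 2440]);
translate([4258, 221, 0]) cube([103, 3794, 2440]);


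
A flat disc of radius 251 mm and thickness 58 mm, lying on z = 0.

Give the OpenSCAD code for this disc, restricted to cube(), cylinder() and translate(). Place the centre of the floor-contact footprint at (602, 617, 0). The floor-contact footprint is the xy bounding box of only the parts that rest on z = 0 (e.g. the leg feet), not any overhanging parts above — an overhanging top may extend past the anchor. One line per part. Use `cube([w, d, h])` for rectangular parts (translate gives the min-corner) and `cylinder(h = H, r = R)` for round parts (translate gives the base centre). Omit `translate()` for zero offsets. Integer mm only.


translate([602, 617, 0]) cylinder(h = 58, r = 251);


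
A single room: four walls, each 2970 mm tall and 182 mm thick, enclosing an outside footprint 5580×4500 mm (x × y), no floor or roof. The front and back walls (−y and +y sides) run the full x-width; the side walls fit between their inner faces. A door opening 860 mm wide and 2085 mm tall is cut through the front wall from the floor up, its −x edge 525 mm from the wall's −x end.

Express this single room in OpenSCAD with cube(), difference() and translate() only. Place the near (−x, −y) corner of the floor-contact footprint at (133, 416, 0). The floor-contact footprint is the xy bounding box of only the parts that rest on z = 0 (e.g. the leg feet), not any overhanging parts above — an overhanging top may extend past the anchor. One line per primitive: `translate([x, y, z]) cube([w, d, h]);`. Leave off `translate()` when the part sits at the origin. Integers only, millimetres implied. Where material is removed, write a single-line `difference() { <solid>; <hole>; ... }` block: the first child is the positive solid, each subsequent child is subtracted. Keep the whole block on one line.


difference() { translate([133, 416, 0]) cube([5580, 182, 2970]); translate([658, 416, 0]) cube([860, 182, 2085]); }
translate([133, 4734, 0]) cube([5580, 182, 2970]);
translate([133, 598, 0]) cube([182, 4136, 2970]);
translate([5531, 598, 0]) cube([182, 4136, 2970]);


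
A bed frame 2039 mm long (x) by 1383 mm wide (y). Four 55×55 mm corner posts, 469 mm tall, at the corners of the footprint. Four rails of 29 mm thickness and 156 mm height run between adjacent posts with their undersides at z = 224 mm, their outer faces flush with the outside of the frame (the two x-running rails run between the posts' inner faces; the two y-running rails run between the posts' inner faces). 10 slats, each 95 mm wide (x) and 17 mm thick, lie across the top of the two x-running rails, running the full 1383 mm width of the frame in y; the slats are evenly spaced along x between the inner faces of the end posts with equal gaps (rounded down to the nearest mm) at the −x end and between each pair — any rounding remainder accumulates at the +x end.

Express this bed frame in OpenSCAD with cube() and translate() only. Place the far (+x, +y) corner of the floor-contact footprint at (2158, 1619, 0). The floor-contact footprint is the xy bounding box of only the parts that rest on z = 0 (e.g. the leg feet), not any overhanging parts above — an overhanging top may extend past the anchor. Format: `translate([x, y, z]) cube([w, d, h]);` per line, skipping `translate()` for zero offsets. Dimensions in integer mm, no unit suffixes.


translate([119, 236, 0]) cube([55, 55, 469]);
translate([119, 1564, 0]) cube([55, 55, 469]);
translate([2103, 236, 0]) cube([55, 55, 469]);
translate([2103, 1564, 0]) cube([55, 55, 469]);
translate([174, 236, 224]) cube([1929, 29, 156]);
translate([174, 1590, 224]) cube([1929, 29, 156]);
translate([119, 291, 224]) cube([29, 1273, 156]);
translate([2129, 291, 224]) cube([29, 1273, 156]);
translate([263, 236, 380]) cube([95, 1383, 17]);
translate([447, 236, 380]) cube([95, 1383, 17]);
translate([631, 236, 380]) cube([95, 1383, 17]);
translate([815, 236, 380]) cube([95, 1383, 17]);
translate([999, 236, 380]) cube([95, 1383, 17]);
translate([1183, 236, 380]) cube([95, 1383, 17]);
translate([1367, 236, 380]) cube([95, 1383, 17]);
translate([1551, 236, 380]) cube([95, 1383, 17]);
translate([1735, 236, 380]) cube([95, 1383, 17]);
translate([1919, 236, 380]) cube([95, 1383, 17]);


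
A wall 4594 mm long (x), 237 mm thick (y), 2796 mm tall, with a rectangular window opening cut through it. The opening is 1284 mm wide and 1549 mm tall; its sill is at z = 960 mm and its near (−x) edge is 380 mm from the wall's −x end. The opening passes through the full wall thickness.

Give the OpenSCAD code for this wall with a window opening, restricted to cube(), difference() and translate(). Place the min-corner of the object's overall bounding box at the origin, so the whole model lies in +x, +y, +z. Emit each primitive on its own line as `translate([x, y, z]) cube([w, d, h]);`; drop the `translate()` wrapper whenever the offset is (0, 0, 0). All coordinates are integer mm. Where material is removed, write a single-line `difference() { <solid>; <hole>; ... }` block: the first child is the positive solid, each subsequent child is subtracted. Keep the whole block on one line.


difference() { cube([4594, 237, 2796]); translate([380, 0, 960]) cube([1284, 237, 1549]); }


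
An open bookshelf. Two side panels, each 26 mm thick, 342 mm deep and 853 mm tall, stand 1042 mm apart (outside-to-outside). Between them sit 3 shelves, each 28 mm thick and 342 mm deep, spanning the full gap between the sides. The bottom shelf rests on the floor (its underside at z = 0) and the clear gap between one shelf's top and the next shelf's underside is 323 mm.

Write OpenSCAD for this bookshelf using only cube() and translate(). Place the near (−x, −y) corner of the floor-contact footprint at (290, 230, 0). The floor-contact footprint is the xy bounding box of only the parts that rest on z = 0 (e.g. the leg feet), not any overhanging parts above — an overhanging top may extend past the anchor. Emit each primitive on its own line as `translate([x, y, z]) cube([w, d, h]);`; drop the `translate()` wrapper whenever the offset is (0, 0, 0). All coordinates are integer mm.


translate([290, 230, 0]) cube([26, 342, 853]);
translate([1306, 230, 0]) cube([26, 342, 853]);
translate([316, 230, 0]) cube([990, 342, 28]);
translate([316, 230, 351]) cube([990, 342, 28]);
translate([316, 230, 702]) cube([990, 342, 28]);


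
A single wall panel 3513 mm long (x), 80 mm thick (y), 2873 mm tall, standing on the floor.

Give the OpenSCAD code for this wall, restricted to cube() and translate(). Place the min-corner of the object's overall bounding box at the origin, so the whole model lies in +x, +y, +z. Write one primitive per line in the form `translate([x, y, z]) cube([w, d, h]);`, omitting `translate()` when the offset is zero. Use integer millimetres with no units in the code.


cube([3513, 80, 2873]);


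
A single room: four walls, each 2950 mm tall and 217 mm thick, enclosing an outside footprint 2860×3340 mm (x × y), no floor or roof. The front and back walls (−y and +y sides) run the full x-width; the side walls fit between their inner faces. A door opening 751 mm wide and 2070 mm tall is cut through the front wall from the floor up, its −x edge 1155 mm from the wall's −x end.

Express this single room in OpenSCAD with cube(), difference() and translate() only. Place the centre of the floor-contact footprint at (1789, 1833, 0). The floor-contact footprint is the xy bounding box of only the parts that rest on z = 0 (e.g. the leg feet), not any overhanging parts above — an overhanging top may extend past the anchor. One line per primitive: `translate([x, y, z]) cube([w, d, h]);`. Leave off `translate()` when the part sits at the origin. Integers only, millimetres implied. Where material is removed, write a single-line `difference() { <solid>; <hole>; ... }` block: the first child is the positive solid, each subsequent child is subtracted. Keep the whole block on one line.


difference() { translate([359, 163, 0]) cube([2860, 217, 2950]); translate([1514, 163, 0]) cube([751, 217, 2070]); }
translate([359, 3286, 0]) cube([2860, 217, 2950]);
translate([359, 380, 0]) cube([217, 2906, 2950]);
translate([3002, 380, 0]) cube([217, 2906, 2950]);


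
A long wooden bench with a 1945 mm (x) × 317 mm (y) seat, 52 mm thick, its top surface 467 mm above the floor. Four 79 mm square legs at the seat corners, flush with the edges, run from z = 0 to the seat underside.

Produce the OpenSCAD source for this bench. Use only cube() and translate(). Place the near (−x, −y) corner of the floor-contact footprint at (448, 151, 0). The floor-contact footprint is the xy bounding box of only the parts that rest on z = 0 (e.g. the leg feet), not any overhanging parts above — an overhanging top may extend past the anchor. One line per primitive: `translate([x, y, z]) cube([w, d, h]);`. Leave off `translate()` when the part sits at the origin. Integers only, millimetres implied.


translate([448, 151, 415]) cube([1945, 317, 52]);
translate([448, 151, 0]) cube([79, 79, 415]);
translate([448, 389, 0]) cube([79, 79, 415]);
translate([2314, 151, 0]) cube([79, 79, 415]);
translate([2314, 389, 0]) cube([79, 79, 415]);


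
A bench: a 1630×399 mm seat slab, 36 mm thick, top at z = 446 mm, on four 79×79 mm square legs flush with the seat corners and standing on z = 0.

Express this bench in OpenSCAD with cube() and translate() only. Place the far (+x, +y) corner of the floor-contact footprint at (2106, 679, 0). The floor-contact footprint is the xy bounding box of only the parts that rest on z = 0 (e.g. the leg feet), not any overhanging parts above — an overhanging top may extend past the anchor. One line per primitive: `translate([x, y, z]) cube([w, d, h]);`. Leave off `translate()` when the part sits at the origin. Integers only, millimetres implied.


translate([476, 280, 410]) cube([1630, 399, 36]);
translate([476, 280, 0]) cube([79, 79, 410]);
translate([476, 600, 0]) cube([79, 79, 410]);
translate([2027, 280, 0]) cube([79, 79, 410]);
translate([2027, 600, 0]) cube([79, 79, 410]);


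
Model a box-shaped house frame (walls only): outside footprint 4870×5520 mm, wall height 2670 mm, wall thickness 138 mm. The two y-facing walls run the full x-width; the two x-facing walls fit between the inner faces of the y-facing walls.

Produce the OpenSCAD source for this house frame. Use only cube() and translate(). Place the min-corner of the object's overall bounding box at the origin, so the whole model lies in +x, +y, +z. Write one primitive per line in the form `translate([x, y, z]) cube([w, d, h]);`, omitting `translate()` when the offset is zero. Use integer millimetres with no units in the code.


cube([4870, 138, 2670]);
translate([0, 5382, 0]) cube([4870, 138, 2670]);
translate([0, 138, 0]) cube([138, 5244, 2670]);
translate([4732, 138, 0]) cube([138, 5244, 2670]);


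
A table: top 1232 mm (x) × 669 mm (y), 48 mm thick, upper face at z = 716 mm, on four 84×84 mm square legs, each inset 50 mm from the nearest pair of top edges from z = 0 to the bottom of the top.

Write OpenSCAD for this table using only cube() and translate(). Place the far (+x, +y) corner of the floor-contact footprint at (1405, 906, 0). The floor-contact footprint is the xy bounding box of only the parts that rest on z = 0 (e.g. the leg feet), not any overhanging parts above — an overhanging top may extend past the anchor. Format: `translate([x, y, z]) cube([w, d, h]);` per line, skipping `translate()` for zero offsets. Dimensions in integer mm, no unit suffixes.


// leg_h = 716 - 48 = 668
translate([223, 287, 668]) cube([1232, 669, 48]);
translate([273, 337, 0]) cube([84, 84, 668]);
translate([1321, 337, 0]) cube([84, 84, 668]);
translate([273, 822, 0]) cube([84, 84, 668]);
translate([1321, 822, 0]) cube([84, 84, 668]);


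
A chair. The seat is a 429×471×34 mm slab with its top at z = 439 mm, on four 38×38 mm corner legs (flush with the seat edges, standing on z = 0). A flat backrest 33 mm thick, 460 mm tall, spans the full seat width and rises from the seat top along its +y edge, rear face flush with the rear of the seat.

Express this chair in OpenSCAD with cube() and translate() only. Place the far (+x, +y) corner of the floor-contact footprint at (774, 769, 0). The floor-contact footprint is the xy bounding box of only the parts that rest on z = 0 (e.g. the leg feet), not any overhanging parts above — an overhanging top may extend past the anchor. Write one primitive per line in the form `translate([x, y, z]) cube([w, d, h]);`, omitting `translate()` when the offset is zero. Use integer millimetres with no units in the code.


// leg_h = 439 - 34 = 405
translate([345, 298, 405]) cube([429, 471, 34]);
translate([345, 298, 0]) cube([38, 38, 405]);
translate([736, 298, 0]) cube([38, 38, 405]);
translate([345, 731, 0]) cube([38, 38, 405]);
translate([736, 731, 0]) cube([38, 38, 405]);
translate([345, 736, 439]) cube([429, 33, 460]);


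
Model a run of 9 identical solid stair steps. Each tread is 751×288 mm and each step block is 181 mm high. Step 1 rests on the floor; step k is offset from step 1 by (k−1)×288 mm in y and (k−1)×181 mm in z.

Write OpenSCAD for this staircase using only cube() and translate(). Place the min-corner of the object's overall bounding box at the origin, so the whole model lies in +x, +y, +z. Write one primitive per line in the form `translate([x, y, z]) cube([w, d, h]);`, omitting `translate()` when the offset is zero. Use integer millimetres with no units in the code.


cube([751, 288, 181]);
translate([0, 288, 181]) cube([751, 288, 181]);
translate([0, 576, 362]) cube([751, 288, 181]);
translate([0, 864, 543]) cube([751, 288, 181]);
translate([0, 1152, 724]) cube([751, 288, 181]);
translate([0, 1440, 905]) cube([751, 288, 181]);
translate([0, 1728, 1086]) cube([751, 288, 181]);
translate([0, 2016, 1267]) cube([751, 288, 181]);
translate([0, 2304, 1448]) cube([751, 288, 181]);


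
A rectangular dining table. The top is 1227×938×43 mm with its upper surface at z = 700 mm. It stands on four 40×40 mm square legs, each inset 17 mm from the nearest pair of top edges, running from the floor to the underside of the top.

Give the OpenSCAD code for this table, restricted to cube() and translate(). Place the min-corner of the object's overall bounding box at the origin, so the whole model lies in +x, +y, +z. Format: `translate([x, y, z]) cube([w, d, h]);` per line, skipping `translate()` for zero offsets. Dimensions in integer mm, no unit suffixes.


// leg_h = 700 - 43 = 657
translate([0, 0, 657]) cube([1227, 938, 43]);
translate([17, 17, 0]) cube([40, 40, 657]);
translate([1170, 17, 0]) cube([40, 40, 657]);
translate([17, 881, 0]) cube([40, 40, 657]);
translate([1170, 881, 0]) cube([40, 40, 657]);


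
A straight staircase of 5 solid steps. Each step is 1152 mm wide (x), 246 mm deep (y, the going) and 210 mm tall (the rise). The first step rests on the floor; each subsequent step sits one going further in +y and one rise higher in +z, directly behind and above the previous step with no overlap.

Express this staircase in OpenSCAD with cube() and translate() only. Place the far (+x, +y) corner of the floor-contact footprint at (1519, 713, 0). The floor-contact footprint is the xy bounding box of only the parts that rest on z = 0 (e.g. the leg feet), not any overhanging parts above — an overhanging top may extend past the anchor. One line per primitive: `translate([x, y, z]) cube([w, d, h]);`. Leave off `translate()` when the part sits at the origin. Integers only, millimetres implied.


translate([367, 467, 0]) cube([1152, 246, 210]);
translate([367, 713, 210]) cube([1152, 246, 210]);
translate([367, 959, 420]) cube([1152, 246, 210]);
translate([367, 1205, 630]) cube([1152, 246, 210]);
translate([367, 1451, 840]) cube([1152, 246, 210]);


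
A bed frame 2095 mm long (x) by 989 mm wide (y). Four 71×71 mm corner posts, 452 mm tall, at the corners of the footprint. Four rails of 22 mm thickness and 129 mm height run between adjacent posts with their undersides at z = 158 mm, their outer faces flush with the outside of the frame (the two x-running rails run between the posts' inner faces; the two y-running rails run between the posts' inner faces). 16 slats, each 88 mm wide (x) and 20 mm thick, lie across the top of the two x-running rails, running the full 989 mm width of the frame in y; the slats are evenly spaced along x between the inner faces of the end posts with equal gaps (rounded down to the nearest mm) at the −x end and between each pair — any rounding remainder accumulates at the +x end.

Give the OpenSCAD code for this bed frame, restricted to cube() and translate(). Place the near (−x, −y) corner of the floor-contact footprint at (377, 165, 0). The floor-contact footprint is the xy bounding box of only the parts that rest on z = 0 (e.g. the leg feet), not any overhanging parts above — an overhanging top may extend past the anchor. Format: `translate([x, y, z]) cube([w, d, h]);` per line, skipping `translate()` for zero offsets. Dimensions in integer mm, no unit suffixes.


translate([377, 165, 0]) cube([71, 71, 452]);
translate([377, 1083, 0]) cube([71, 71, 452]);
translate([2401, 165, 0]) cube([71, 71, 452]);
translate([2401, 1083, 0]) cube([71, 71, 452]);
translate([448, 165, 158]) cube([1953, 22, 129]);
translate([448, 1132, 158]) cube([1953, 22, 129]);
translate([377, 236, 158]) cube([22, 847, 129]);
translate([2450, 236, 158]) cube([22, 847, 129]);
translate([480, 165, 287]) cube([88, 989, 20]);
translate([600, 165, 287]) cube([88, 989, 20]);
translate([720, 165, 287]) cube([88, 989, 20]);
translate([840, 165, 287]) cube([88, 989, 20]);
translate([960, 165, 287]) cube([88, 989, 20]);
translate([1080, 165, 287]) cube([88, 989, 20]);
translate([1200, 165, 287]) cube([88, 989, 20]);
translate([1320, 165, 287]) cube([88, 989, 20]);
translate([1440, 165, 287]) cube([88, 989, 20]);
translate([1560, 165, 287]) cube([88, 989, 20]);
translate([1680, 165, 287]) cube([88, 989, 20]);
translate([1800, 165, 287]) cube([88, 989, 20]);
translate([1920, 165, 287]) cube([88, 989, 20]);
translate([2040, 165, 287]) cube([88, 989, 20]);
translate([2160, 165, 287]) cube([88, 989, 20]);
translate([2280, 165, 287]) cube([88, 989, 20]);


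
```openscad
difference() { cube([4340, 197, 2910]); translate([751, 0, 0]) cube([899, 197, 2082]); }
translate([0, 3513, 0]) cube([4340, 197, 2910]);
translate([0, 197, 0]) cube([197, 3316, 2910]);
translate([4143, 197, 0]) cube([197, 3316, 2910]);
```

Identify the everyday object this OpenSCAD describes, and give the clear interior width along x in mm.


A single room. The interior width is 3946 mm.

Four walls enclosing a rectangle with a door in the front wall — a room. Outside width 4340 minus two 197 mm walls gives 3946 mm.


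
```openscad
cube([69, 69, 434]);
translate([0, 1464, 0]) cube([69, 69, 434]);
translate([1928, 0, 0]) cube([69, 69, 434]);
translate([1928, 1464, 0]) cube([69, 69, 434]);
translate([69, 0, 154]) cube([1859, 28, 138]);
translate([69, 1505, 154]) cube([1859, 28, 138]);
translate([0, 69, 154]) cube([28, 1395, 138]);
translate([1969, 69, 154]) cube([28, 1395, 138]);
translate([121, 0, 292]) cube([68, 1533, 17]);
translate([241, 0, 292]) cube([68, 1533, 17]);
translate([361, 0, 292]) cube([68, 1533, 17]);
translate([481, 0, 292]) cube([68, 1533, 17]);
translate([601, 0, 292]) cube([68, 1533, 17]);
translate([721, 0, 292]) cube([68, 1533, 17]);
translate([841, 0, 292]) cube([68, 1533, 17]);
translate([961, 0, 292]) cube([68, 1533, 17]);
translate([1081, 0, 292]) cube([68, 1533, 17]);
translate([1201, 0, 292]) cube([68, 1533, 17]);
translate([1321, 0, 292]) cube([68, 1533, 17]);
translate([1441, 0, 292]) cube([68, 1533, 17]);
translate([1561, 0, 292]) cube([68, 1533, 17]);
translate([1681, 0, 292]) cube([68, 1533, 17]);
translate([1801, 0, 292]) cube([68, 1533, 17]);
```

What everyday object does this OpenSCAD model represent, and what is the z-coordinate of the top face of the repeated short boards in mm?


A bed frame. The slat-top height is 309 mm.

Four posts, four rails, and a row of slats — a bed frame. Slats sit on the rails at z = 154 + 138 = 292; with slat thickness 17, the top is 309 mm.


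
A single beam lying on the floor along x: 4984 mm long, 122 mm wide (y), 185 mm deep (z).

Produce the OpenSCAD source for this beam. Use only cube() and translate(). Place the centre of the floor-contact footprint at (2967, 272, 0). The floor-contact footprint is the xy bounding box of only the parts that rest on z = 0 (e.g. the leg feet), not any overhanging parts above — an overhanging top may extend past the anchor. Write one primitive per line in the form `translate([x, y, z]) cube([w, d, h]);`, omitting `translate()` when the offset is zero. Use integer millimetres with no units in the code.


translate([475, 211, 0]) cube([4984, 122, 185]);


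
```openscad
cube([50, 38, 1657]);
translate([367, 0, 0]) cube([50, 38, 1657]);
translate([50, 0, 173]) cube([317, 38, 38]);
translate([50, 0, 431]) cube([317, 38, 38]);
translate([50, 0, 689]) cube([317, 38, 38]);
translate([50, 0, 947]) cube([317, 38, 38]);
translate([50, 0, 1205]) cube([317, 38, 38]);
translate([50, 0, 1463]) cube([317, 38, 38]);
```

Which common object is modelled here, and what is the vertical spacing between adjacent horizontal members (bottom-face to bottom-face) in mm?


A ladder. The rung spacing is 258 mm.

Two tall 50×38 posts with 6 short bars between them — a ladder. Adjacent rungs sit at z = 173 and z = 431, so the spacing is 431 − 173 = 258 mm.


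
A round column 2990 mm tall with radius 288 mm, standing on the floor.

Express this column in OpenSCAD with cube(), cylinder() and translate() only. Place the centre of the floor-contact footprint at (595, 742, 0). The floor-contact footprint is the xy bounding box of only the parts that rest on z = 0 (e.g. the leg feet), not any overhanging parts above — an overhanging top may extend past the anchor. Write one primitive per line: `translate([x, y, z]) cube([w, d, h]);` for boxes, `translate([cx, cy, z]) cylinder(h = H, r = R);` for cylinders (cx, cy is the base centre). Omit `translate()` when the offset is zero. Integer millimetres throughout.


translate([595, 742, 0]) cylinder(h = 2990, r = 288);


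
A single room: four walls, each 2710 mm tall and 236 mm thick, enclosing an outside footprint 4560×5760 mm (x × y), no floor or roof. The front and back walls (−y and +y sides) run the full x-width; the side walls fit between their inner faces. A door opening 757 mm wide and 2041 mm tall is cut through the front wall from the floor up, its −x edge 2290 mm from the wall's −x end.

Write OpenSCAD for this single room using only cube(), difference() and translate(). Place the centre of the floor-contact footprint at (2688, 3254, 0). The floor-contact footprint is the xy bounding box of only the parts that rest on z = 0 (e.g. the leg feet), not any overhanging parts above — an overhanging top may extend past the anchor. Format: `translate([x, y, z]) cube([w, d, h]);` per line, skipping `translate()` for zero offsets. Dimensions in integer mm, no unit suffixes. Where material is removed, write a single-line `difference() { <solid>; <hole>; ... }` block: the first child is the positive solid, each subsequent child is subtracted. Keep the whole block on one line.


difference() { translate([408, 374, 0]) cube([4560, 236, 2710]); translate([2698, 374, 0]) cube([757, 236, 2041]); }
translate([408, 5898, 0]) cube([4560, 236, 2710]);
translate([408, 610, 0]) cube([236, 5288, 2710]);
translate([4732, 610, 0]) cube([236, 5288, 2710]);


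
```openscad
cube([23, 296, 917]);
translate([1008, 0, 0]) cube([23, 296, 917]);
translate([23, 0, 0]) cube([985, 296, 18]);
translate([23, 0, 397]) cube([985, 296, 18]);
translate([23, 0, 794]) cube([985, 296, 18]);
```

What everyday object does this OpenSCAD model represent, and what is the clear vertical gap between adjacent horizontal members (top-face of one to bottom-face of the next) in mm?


A bookshelf. The clear shelf gap is 379 mm.

Two tall side panels with 3 horizontal boards between them — a bookshelf. The first two shelf undersides are at z = 0 and z = 397; with shelf thickness 18, the clear gap is 397 − 0 − 18 = 379 mm.


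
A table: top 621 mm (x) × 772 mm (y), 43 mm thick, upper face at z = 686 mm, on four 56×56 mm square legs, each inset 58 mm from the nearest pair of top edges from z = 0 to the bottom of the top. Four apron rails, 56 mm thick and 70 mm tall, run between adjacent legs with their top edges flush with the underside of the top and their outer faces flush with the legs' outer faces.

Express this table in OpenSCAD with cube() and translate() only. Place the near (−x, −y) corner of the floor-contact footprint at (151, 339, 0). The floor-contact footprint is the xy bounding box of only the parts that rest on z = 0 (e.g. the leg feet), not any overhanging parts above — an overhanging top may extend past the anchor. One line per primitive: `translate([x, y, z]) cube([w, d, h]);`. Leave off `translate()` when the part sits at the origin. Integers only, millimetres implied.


translate([93, 281, 643]) cube([621, 772, 43]);
translate([151, 339, 0]) cube([56, 56, 643]);
translate([600, 339, 0]) cube([56, 56, 643]);
translate([151, 939, 0]) cube([56, 56, 643]);
translate([600, 939, 0]) cube([56, 56, 643]);
translate([207, 339, 573]) cube([393, 56, 70]);
translate([207, 939, 573]) cube([393, 56, 70]);
translate([151, 395, 573]) cube([56, 544, 70]);
translate([600, 395, 573]) cube([56, 544, 70]);


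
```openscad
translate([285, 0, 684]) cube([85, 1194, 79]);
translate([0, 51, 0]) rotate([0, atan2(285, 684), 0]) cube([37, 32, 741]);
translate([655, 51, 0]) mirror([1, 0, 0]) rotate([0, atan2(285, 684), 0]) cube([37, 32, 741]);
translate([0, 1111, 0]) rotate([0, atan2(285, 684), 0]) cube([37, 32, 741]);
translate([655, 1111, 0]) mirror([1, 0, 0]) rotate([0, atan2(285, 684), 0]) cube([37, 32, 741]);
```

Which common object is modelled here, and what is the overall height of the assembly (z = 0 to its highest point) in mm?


A sawhorse. The overall height is 763 mm.

A beam across two mirrored pairs of raked legs — a sawhorse. The beam's underside is at z = 684 (matching the legs' vertical rise in atan2(285, 684)) and the beam is 79 mm tall, so its top is at 684 + 79 = 763 mm. The raked legs top out at the beam's underside, so that is the highest point.


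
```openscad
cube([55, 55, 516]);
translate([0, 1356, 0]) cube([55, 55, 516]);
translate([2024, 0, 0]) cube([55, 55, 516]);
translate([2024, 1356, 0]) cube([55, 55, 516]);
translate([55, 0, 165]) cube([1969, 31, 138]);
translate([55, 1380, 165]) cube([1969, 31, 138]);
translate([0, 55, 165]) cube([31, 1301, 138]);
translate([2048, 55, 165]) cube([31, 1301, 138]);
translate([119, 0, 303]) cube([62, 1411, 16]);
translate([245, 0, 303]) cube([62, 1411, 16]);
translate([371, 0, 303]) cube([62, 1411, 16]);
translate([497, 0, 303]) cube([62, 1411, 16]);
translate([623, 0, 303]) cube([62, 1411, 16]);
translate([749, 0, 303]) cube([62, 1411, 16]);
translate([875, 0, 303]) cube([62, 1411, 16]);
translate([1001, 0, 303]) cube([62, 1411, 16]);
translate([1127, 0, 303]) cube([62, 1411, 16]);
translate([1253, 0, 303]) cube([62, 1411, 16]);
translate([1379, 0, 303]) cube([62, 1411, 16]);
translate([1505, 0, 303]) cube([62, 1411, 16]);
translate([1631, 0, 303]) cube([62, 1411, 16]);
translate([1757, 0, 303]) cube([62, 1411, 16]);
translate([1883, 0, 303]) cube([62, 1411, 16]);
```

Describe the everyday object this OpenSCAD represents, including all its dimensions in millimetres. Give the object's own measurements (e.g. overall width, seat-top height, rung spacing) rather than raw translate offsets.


A bed frame 2079 mm long (x) by 1411 mm wide (y). Four 55×55 mm corner posts, 516 mm tall, at the corners of the footprint. Four rails of 31 mm thickness and 138 mm height run between adjacent posts with their undersides at z = 165 mm, their outer faces flush with the outside of the frame (the two x-running rails run between the posts' inner faces; the two y-running rails run between the posts' inner faces). 15 slats, each 62 mm wide (x) and 16 mm thick, lie across the top of the two x-running rails, running the full 1411 mm width of the frame in y; along x they sit between the end posts with a 64 mm gap after the −x posts and between neighbouring slats, leaving 79 mm before the +x posts.
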